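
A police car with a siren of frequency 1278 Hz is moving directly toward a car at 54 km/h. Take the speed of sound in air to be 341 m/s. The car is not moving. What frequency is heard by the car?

54 km/h = 15 m/s.
With the source moving toward a stationary observer, f' = f · v/(v − v_s).
f' = 1278 × 341/(341 − 15) = 1278 × 341/326 ≈ 1337 Hz.

1337 Hz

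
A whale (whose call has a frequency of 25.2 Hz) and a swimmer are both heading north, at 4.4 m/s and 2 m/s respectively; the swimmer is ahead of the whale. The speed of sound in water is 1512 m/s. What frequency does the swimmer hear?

The swimmer is ahead, so the whale is moving toward it while the swimmer is moving away from the whale.
Both move, so f' = f · (v − v_o)/(v − v_s).
f' = 25.2 × (1512 − 2)/(1512 − 4.4) = 25.2 × 1510/1507.6 ≈ 25.2 Hz.

25.2 Hz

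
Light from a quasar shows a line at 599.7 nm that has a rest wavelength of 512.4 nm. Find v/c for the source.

λ'/λ₀ = 1.1704 > 1 (redshift), so the source is receding.
λ'/λ₀ = √((1 + β)/(1 − β)) for a receding source ⇒ β = (r² − 1)/(r² + 1) with r = λ'/λ₀.
β = (1.3698 − 1)/(1.3698 + 1) ≈ 0.156.

0.156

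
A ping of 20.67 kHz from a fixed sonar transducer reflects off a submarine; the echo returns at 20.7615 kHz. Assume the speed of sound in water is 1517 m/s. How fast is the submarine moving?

Double Doppler shift off a moving reflector: f₂ = f₀ · (v + u)/(v − u) (u > 0 toward emitter).
Rearranging, u = v · (f₂ − f₀)/(f₂ + f₀) = 1517 × 0.0915/41.4315 ≈ 3.4 m/s.
So the submarine is moving at 3.4 m/s toward the emitter.

3.4 m/s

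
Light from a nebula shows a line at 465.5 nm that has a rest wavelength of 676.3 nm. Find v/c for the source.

0.357c

λ'/λ₀ = 0.6883 < 1 (blueshift), so the source is approaching.
λ'/λ₀ = √((1 − β)/(1 + β)) for an approaching source ⇒ β = (1 − r²)/(1 + r²) with r = λ'/λ₀.
β = (1 − 0.4738)/(1 + 0.4738) ≈ 0.357.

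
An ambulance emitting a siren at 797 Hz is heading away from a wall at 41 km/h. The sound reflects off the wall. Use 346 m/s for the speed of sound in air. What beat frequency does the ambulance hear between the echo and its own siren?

41 km/h = 11.39 m/s.
The wall receives the sound from a moving source: f₁ = f₀ · v/(v + v_e) = 797 × 346/357.39 ≈ 771.6 Hz.
On the return leg the ambulance is a moving observer: f₂ = f₁ · (v − v_e)/v = 771.6 × 334.61/346 ≈ 746.2 Hz.
Beat against the emitted tone: |f₂ − f₀| = 2v_e·f₀/(v + v_e) = 2 × 11.39 × 797/357.39 ≈ 50.8 Hz.

50.8 Hz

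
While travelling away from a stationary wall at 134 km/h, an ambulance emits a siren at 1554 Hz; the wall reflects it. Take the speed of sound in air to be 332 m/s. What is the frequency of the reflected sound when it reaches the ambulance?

1241 Hz

134 km/h = 37.22 m/s.
The wall receives the sound from a moving source: f₁ = f₀ · v/(v + v_e) = 1554 × 332/369.22 ≈ 1397 Hz.
On the return leg the ambulance is a moving observer: f₂ = f₁ · (v − v_e)/v = 1397 × 294.78/332 ≈ 1241 Hz.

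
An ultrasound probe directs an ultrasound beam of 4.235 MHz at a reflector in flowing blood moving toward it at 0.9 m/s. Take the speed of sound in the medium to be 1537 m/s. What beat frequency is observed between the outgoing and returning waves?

4963 Hz

The reflector in flowing blood first receives the wave as a moving observer: f₁ = f₀ · (v + u)/v = 4.235 × (1537 + 0.9)/1537 ≈ 4.23748 MHz.
The reflection then acts as a moving source: f₂ = f₁ · v/(v − u) ≈ 4.23996 MHz.
Beat frequency (with f₀ = 4235000 Hz): |f₂ − f₀| = 2u·f₀/(v − u) = 2 × 0.9 × 4235000/1536.1 ≈ 4963 Hz.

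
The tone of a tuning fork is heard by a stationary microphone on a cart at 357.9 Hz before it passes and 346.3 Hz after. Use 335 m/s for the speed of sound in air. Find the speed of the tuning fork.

5.5 m/s

f₁/f₂ = (v + v_s)/(v − v_s), so v_s = v · (f₁ − f₂)/(f₁ + f₂).
v_s = 335 × (357.9 − 346.3)/(357.9 + 346.3) = 335 × 11.6/704.2 ≈ 5.5 m/s.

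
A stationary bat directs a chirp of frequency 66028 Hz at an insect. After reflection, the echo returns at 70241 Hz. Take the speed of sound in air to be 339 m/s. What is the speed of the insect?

10.5 m/s

Double Doppler shift off a moving reflector: f₂ = f₀ · (v + u)/(v − u) (u > 0 toward emitter).
Rearranging, u = v · (f₂ − f₀)/(f₂ + f₀) = 339 × 4213/136269 ≈ 10.5 m/s.
So the insect is moving at 10.5 m/s toward the emitter.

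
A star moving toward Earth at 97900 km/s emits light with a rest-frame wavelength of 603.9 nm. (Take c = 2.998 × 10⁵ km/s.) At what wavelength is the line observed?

430.3 nm

β = v/c = 97900/299800 = 0.3266.
Relativistic Doppler for wavelength: λ' = λ₀ · √((1 − β)/(1 + β)).
λ' = 603.9 × √(0.6734/1.3266) = 603.9 × 0.71251 ≈ 430.3 nm.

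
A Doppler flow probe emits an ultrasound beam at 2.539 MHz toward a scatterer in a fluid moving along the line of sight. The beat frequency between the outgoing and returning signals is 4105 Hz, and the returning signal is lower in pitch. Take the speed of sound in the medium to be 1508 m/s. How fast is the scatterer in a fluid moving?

1.22 m/s

Double Doppler shift off a moving reflector: f₂ = f₀ · (v + u)/(v − u) (u > 0 toward emitter).
Returning signal is lower, so f₂ = f₀ − Δf = 2539000 − 4105 = 2534895 Hz.
Rearranging, u = v · (f₂ − f₀)/(f₂ + f₀) = 1508 × -4105/5073895 ≈ -1.22 m/s.
So the scatterer in a fluid is moving at 1.22 m/s away from the emitter.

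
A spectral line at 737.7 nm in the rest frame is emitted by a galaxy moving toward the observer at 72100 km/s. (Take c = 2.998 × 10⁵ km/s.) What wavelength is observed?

β = v/c = 72100/299800 = 0.2405.
Relativistic Doppler for wavelength: λ' = λ₀ · √((1 − β)/(1 + β)).
λ' = 737.7 × √(0.7595/1.2405) = 737.7 × 0.78247 ≈ 577.2 nm.

577.2 nm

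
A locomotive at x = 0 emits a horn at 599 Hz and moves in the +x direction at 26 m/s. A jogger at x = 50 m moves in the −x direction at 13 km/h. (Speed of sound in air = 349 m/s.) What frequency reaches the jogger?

654 Hz

13 km/h = 3.611 m/s.
The observer lies on the +x side, so the source is heading toward the observer and the observer is heading toward the source.
General Doppler shift: f' = f · (v + v_o)/(v − v_s).
f' = 599 × (349 + 3.611)/(349 − 26) = 599 × 352.61/323 ≈ 654 Hz.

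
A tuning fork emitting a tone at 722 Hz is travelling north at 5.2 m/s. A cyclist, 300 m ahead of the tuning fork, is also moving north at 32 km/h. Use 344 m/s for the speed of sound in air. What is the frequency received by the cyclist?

32 km/h = 8.889 m/s.
The cyclist is ahead, so the tuning fork is moving toward it while the cyclist is moving away from the tuning fork.
General Doppler shift: f' = f · (v − v_o)/(v − v_s).
f' = 722 × (344 − 8.889)/(344 − 5.2) = 722 × 335.11/338.8 ≈ 714 Hz.

714 Hz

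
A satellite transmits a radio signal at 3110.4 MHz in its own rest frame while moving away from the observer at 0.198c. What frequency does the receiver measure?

Relativistic Doppler for frequency: f' = f₀ · √((1 − β)/(1 + β)).
f' = 3110.4 × √(0.8020/1.1980) = 3110.4 × 0.81820 ≈ 2544.9 MHz.

2544.9 MHz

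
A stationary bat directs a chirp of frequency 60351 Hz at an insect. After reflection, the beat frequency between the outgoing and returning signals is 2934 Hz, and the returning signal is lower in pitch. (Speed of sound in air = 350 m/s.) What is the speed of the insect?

8.7 m/s

Double Doppler shift off a moving reflector: f₂ = f₀ · (v + u)/(v − u) (u > 0 toward emitter).
Returning signal is lower, so f₂ = f₀ − Δf = 60351 − 2934 = 57417 Hz.
Rearranging, u = v · (f₂ − f₀)/(f₂ + f₀) = 350 × -2934/117768 ≈ -8.7 m/s.
So the insect is moving at 8.7 m/s away from the emitter.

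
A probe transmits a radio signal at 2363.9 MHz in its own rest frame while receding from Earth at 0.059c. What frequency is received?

2228.3 MHz

Relativistic Doppler for frequency: f' = f₀ · √((1 − β)/(1 + β)).
f' = 2363.9 × √(0.9410/1.0590) = 2363.9 × 0.94264 ≈ 2228.3 MHz.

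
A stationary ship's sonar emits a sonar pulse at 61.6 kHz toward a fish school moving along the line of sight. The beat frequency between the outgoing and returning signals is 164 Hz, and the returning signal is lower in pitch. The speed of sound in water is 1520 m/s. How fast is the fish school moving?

Double Doppler shift off a moving reflector: f₂ = f₀ · (v + u)/(v − u) (u > 0 toward emitter).
Returning signal is lower, so f₂ = f₀ − Δf = 61600 − 164 = 61436 Hz.
Rearranging, u = v · (f₂ − f₀)/(f₂ + f₀) = 1520 × -164/123036 ≈ -2.03 m/s.
So the fish school is moving at 2.03 m/s away from the emitter.

2.03 m/s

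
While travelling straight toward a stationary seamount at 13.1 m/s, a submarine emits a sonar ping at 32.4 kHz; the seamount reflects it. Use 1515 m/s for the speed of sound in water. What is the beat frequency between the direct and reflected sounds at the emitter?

The seamount receives the sound from a moving source: f₁ = f₀ · v/(v − v_e) = 32.4 × 1515/1501.9 ≈ 32.683 kHz.
On the return leg the submarine is a moving observer: f₂ = f₁ · (v + v_e)/v = 32.683 × 1528.1/1515 ≈ 32.965 kHz.
Beat against the emitted tone (with f₀ = 32400 Hz): |f₂ − f₀| = 2v_e·f₀/(v − v_e) = 2 × 13.1 × 32400/1501.9 ≈ 565 Hz.

565 Hz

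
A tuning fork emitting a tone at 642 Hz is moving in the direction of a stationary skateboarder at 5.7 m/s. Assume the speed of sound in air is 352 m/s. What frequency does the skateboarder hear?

Moving source, stationary observer: f' = f · v/(v − v_s) since the source is approaching.
f' = 642 × 352/(352 − 5.7) = 642 × 352/346.3 ≈ 653 Hz.

653 Hz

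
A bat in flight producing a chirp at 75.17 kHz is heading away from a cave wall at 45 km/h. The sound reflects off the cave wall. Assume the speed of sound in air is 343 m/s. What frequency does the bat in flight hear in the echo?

69.9 kHz

45 km/h = 12.5 m/s.
The cave wall receives the sound from a moving source: f₁ = f₀ · v/(v + v_e) = 75.17 × 343/355.5 ≈ 72.5 kHz.
On the return leg the bat in flight is a moving observer: f₂ = f₁ · (v − v_e)/v = 72.5 × 330.5/343 ≈ 69.9 kHz.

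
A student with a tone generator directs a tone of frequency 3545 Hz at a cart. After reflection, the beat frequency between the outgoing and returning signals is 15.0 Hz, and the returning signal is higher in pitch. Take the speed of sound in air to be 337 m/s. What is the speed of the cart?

Double Doppler shift off a moving reflector: f₂ = f₀ · (v + u)/(v − u) (u > 0 toward emitter).
Returning signal is higher, so f₂ = f₀ + Δf = 3545 + 15 = 3560 Hz.
Rearranging, u = v · (f₂ − f₀)/(f₂ + f₀) = 337 × 15/7105 ≈ 0.71 m/s.
So the cart is moving at 0.71 m/s toward the emitter.

0.71 m/s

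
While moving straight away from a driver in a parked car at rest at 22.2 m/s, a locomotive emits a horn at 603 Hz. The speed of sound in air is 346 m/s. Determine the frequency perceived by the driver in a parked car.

Only the source moves, away from the listener, so f' = f · v/(v + v_s).
f' = 603 × 346/(346 + 22.2) = 603 × 346/368.2 ≈ 567 Hz.

567 Hz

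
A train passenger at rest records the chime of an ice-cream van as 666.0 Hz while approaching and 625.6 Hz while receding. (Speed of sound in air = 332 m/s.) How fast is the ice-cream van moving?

10.4 m/s

f₁/f₂ = (v + v_s)/(v − v_s), so v_s = v · (f₁ − f₂)/(f₁ + f₂).
v_s = 332 × (666.0 − 625.6)/(666.0 + 625.6) = 332 × 40.4/1291.6 ≈ 10.4 m/s.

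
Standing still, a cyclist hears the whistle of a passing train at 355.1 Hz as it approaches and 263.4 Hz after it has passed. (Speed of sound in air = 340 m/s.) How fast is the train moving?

f₁/f₂ = (v + v_s)/(v − v_s), so v_s = v · (f₁ − f₂)/(f₁ + f₂).
v_s = 340 × (355.1 − 263.4)/(355.1 + 263.4) = 340 × 91.7/618.5 ≈ 50 m/s.

50 m/s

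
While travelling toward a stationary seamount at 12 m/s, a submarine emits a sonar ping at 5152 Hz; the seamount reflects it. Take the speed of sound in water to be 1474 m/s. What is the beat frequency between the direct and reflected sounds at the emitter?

The seamount receives the sound from a moving source: f₁ = f₀ · v/(v − v_e) = 5152 × 1474/1462 ≈ 5194.3 Hz.
On the return leg the submarine is a moving observer: f₂ = f₁ · (v + v_e)/v = 5194.3 × 1486/1474 ≈ 5236.6 Hz.
Equivalently f₂ = f₀ · (v + v_e)/(v − v_e).
Beat against the emitted tone: |f₂ − f₀| = 2v_e·f₀/(v − v_e) = 2 × 12 × 5152/1462 ≈ 85 Hz.

85 Hz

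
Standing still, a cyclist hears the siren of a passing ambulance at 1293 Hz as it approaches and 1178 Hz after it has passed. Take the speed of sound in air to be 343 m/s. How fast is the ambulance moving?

f₁/f₂ = (v + v_s)/(v − v_s), so v_s = v · (f₁ − f₂)/(f₁ + f₂).
v_s = 343 × (1293 − 1178)/(1293 + 1178) = 343 × 115/2471 ≈ 16.0 m/s.

16.0 m/s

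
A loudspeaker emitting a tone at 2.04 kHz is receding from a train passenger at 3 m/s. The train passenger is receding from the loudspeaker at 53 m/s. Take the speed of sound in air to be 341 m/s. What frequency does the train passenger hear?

1.708 kHz

Both move, so f' = f · (v − v_o)/(v + v_s).
f' = 2.04 × (341 − 53)/(341 + 3) = 2.04 × 288/344 ≈ 1.708 kHz.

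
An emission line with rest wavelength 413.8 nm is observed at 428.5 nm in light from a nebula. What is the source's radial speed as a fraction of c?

λ'/λ₀ = 1.0355 > 1 (redshift), so the source is receding.
λ'/λ₀ = √((1 + β)/(1 − β)) for a receding source ⇒ β = (r² − 1)/(r² + 1) with r = λ'/λ₀.
β = (1.0723 − 1)/(1.0723 + 1) ≈ 0.035.

0.035c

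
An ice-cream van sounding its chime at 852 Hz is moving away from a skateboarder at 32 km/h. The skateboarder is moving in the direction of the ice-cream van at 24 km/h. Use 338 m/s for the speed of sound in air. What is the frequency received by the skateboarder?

847 Hz

32 km/h = 8.889 m/s; 24 km/h = 6.667 m/s.
General Doppler shift: f' = f · (v + v_o)/(v + v_s).
f' = 852 × (338 + 6.667)/(338 + 8.889) = 852 × 344.67/346.89 ≈ 847 Hz.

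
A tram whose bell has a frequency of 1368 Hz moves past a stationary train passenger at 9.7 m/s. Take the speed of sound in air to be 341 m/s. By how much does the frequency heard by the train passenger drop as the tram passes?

77.9 Hz

Approaching: f₁ = f · v/(v − v_s) = 1368 × 341/331.3 ≈ 1408.1 Hz.
Receding: f₂ = f · v/(v + v_s) = 1368 × 341/350.7 ≈ 1330.2 Hz.
Drop: f₁ − f₂ = 2f·v·v_s/(v² − v_s²) = 2 × 1368 × 341 × 9.7/(341² − 9.7²) ≈ 77.9 Hz.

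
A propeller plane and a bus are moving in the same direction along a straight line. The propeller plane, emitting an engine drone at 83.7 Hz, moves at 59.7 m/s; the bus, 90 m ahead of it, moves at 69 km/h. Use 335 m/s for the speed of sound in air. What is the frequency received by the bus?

96 Hz

69 km/h = 19.17 m/s.
The bus is ahead, so the propeller plane is moving toward it while the bus is moving away from the propeller plane.
Both move, so f' = f · (v − v_o)/(v − v_s).
f' = 83.7 × (335 − 19.17)/(335 − 59.7) = 83.7 × 315.83/275.3 ≈ 96 Hz.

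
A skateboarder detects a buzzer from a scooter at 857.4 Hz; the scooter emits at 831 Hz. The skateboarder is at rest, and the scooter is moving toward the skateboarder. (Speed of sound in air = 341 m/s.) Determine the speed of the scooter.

f' = f · v/(v − v_s) ⇒ v_s = v · |1 − f/f'|.
v_s = 341 × |1 − 831/857.4| = 341 × 0.03079 ≈ 10.5 m/s.

10.5 m/s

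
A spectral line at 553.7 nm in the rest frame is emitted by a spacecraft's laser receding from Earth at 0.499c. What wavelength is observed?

957.8 nm

Relativistic Doppler for wavelength: λ' = λ₀ · √((1 + β)/(1 − β)).
λ' = 553.7 × √(1.4990/0.5010) = 553.7 × 1.72974 ≈ 957.8 nm.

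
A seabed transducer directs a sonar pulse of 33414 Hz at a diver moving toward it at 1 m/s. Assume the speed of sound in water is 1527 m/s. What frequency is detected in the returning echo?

33458 Hz

The diver first receives the wave as a moving observer: f₁ = f₀ · (v + u)/v = 33414 × (1527 + 1)/1527 ≈ 33436 Hz.
The reflection then acts as a moving source: f₂ = f₁ · v/(v − u) ≈ 33458 Hz.
Equivalently f₂ = f₀ · (v + u)/(v − u).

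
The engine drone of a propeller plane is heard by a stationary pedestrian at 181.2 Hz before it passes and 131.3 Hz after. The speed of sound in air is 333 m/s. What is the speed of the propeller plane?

53 m/s

f₁/f₂ = (v + v_s)/(v − v_s), so v_s = v · (f₁ − f₂)/(f₁ + f₂).
v_s = 333 × (181.2 − 131.3)/(181.2 + 131.3) = 333 × 49.9/312.5 ≈ 53 m/s.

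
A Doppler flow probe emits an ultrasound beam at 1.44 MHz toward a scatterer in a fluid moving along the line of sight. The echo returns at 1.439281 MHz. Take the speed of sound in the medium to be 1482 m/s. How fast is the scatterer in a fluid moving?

0.37 m/s

Double Doppler shift off a moving reflector: f₂ = f₀ · (v + u)/(v − u) (u > 0 toward emitter).
Rearranging, u = v · (f₂ − f₀)/(f₂ + f₀) = 1482 × -0.000719/2.879281 ≈ -0.37 m/s.
So the scatterer in a fluid is moving at 0.37 m/s away from the emitter.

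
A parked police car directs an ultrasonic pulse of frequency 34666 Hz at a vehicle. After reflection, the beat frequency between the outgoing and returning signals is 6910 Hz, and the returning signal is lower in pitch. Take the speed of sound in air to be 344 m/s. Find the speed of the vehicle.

38 m/s

Double Doppler shift off a moving reflector: f₂ = f₀ · (v + u)/(v − u) (u > 0 toward emitter).
Returning signal is lower, so f₂ = f₀ − Δf = 34666 − 6910 = 27756 Hz.
Rearranging, u = v · (f₂ − f₀)/(f₂ + f₀) = 344 × -6910/62422 ≈ -38 m/s.
So the vehicle is moving at 38 m/s away from the emitter.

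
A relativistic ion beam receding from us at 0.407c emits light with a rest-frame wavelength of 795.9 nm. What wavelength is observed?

Relativistic Doppler for wavelength: λ' = λ₀ · √((1 + β)/(1 − β)).
λ' = 795.9 × √(1.4070/0.5930) = 795.9 × 1.54035 ≈ 1226.0 nm.

1226.0 nm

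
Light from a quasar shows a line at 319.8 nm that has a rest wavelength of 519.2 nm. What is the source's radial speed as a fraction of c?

λ'/λ₀ = 0.6159 < 1 (blueshift), so the source is approaching.
λ'/λ₀ = √((1 − β)/(1 + β)) for an approaching source ⇒ β = (1 − r²)/(1 + r²) with r = λ'/λ₀.
β = (1 − 0.3794)/(1 + 0.3794) ≈ 0.450.

0.450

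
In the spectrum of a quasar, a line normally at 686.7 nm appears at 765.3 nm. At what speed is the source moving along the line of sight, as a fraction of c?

λ'/λ₀ = 1.1145 > 1 (redshift), so the source is receding.
λ'/λ₀ = √((1 + β)/(1 − β)) for a receding source ⇒ β = (r² − 1)/(r² + 1) with r = λ'/λ₀.
β = (1.2420 − 1)/(1.2420 + 1) ≈ 0.108.

0.108c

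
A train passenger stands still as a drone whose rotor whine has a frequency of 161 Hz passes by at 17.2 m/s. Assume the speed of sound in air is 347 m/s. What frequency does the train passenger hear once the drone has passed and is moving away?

153 Hz

Receding: f₂ = f · v/(v + v_s) = 161 × 347/364.2 ≈ 153 Hz.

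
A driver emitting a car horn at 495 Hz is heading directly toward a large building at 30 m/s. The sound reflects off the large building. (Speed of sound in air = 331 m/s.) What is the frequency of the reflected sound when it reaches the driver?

The large building receives the sound from a moving source: f₁ = f₀ · v/(v − v_e) = 495 × 331/301 ≈ 544 Hz.
On the return leg the driver is a moving observer: f₂ = f₁ · (v + v_e)/v = 544 × 361/331 ≈ 594 Hz.

594 Hz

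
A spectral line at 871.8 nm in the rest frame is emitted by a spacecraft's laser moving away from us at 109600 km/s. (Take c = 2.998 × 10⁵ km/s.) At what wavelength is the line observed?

β = v/c = 109600/299800 = 0.3656.
Relativistic Doppler for wavelength: λ' = λ₀ · √((1 + β)/(1 − β)).
λ' = 871.8 × √(1.3656/0.6344) = 871.8 × 1.46713 ≈ 1279.0 nm.

1279.0 nm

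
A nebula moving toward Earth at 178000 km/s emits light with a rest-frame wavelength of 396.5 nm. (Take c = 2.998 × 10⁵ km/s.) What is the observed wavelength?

200.2 nm

β = v/c = 178000/299800 = 0.5937.
Relativistic Doppler for wavelength: λ' = λ₀ · √((1 − β)/(1 + β)).
λ' = 396.5 × √(0.4063/1.5937) = 396.5 × 0.50489 ≈ 200.2 nm.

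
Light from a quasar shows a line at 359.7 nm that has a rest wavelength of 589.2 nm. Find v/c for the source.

λ'/λ₀ = 0.6105 < 1 (blueshift), so the source is approaching.
λ'/λ₀ = √((1 − β)/(1 + β)) for an approaching source ⇒ β = (1 − r²)/(1 + r²) with r = λ'/λ₀.
β = (1 − 0.3727)/(1 + 0.3727) ≈ 0.457.

0.457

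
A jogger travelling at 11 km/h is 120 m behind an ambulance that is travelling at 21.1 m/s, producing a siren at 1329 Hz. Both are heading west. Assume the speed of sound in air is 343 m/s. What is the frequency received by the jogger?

1263 Hz

11 km/h = 3.056 m/s.
The jogger is behind, so the ambulance is moving away from it while the jogger is moving toward the ambulance.
With source receding and observer approaching, f' = f · (v + v_o)/(v + v_s).
f' = 1329 × (343 + 3.056)/(343 + 21.1) = 1329 × 346.06/364.1 ≈ 1263 Hz.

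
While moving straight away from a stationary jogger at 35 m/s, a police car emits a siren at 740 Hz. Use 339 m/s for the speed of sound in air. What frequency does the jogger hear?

Moving source, stationary observer: f' = f · v/(v + v_s) since the source is receding.
f' = 740 × 339/(339 + 35) = 740 × 339/374 ≈ 671 Hz.

671 Hz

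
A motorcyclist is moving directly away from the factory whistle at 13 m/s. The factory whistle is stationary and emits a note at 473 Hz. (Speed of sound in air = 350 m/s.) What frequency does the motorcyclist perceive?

455 Hz

Moving observer, stationary source: f' = f · (v − v_o)/v.
f' = 473 × (350 − 13)/350 = 473 × 337/350 ≈ 455 Hz.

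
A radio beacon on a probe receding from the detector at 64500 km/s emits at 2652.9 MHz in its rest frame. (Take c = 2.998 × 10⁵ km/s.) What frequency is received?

2132.1 MHz

β = v/c = 64500/299800 = 0.2151.
Relativistic Doppler for frequency: f' = f₀ · √((1 − β)/(1 + β)).
f' = 2652.9 × √(0.7849/1.2151) = 2652.9 × 0.80368 ≈ 2132.1 MHz.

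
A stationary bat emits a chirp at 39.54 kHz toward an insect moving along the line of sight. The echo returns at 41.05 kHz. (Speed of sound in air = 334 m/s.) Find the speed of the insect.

Double Doppler shift off a moving reflector: f₂ = f₀ · (v + u)/(v − u) (u > 0 toward emitter).
Rearranging, u = v · (f₂ − f₀)/(f₂ + f₀) = 334 × 1.51/80.59 ≈ 6.3 m/s.
So the insect is moving at 6.3 m/s toward the emitter.

6.3 m/s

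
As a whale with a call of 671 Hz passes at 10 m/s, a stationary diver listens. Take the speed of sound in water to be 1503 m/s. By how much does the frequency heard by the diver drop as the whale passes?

Approaching: f₁ = f · v/(v − v_s) = 671 × 1503/1493 ≈ 675.49 Hz.
Receding: f₂ = f · v/(v + v_s) = 671 × 1503/1513 ≈ 666.57 Hz.
Drop: f₁ − f₂ = 2f·v·v_s/(v² − v_s²) = 2 × 671 × 1503 × 10/(1503² − 10²) ≈ 8.93 Hz.

8.93 Hz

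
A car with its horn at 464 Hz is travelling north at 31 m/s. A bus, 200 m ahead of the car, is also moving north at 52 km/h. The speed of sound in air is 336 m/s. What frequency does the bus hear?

52 km/h = 14.44 m/s.
The bus is ahead, so the car is moving toward it while the bus is moving away from the car.
With source approaching and observer receding, f' = f · (v − v_o)/(v − v_s).
f' = 464 × (336 − 14.44)/(336 − 31) = 464 × 321.56/305 ≈ 489 Hz.

489 Hz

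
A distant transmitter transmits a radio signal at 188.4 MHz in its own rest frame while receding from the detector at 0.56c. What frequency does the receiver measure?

100.1 MHz

Relativistic Doppler for frequency: f' = f₀ · √((1 − β)/(1 + β)).
f' = 188.4 × √(0.4400/1.5600) = 188.4 × 0.53109 ≈ 100.1 MHz.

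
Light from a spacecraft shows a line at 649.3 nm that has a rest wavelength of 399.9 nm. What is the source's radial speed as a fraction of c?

0.450

λ'/λ₀ = 1.6237 > 1 (redshift), so the source is receding.
λ'/λ₀ = √((1 + β)/(1 − β)) for a receding source ⇒ β = (r² − 1)/(r² + 1) with r = λ'/λ₀.
β = (2.6363 − 1)/(2.6363 + 1) ≈ 0.450.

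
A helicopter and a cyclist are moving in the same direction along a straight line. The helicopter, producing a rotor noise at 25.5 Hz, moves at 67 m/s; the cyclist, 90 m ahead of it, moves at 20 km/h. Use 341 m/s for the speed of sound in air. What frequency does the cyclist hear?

31.2 Hz

20 km/h = 5.556 m/s.
The cyclist is ahead, so the helicopter is moving toward it while the cyclist is moving away from the helicopter.
Both move, so f' = f · (v − v_o)/(v − v_s).
f' = 25.5 × (341 − 5.556)/(341 − 67) = 25.5 × 335.44/274 ≈ 31.2 Hz.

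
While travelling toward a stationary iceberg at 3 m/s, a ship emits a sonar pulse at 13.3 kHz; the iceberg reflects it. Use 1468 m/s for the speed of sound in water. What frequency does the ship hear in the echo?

The iceberg receives the sound from a moving source: f₁ = f₀ · v/(v − v_e) = 13.3 × 1468/1465 ≈ 13.33 kHz.
On the return leg the ship is a moving observer: f₂ = f₁ · (v + v_e)/v = 13.33 × 1471/1468 ≈ 13.35 kHz.

13.35 kHz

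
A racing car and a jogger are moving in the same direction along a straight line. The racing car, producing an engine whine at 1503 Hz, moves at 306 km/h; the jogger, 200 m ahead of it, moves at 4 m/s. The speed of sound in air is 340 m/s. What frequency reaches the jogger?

306 km/h = 85 m/s.
The jogger is ahead, so the racing car is moving toward it while the jogger is moving away from the racing car.
Both move, so f' = f · (v − v_o)/(v − v_s).
f' = 1503 × (340 − 4)/(340 − 85) = 1503 × 336/255 ≈ 1980 Hz.

1980 Hz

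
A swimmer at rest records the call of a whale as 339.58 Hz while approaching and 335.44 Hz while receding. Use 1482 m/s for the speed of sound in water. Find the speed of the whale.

9.1 m/s

f₁/f₂ = (v + v_s)/(v − v_s), so v_s = v · (f₁ − f₂)/(f₁ + f₂).
v_s = 1482 × (339.58 − 335.44)/(339.58 + 335.44) = 1482 × 4.14/675.02 ≈ 9.1 m/s.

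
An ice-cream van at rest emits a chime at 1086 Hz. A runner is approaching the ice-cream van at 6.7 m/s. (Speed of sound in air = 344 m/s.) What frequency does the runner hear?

1107 Hz

Only the observer moves, toward the source, so f' = f · (v + v_o)/v.
f' = 1086 × (344 + 6.7)/344 = 1086 × 350.7/344 ≈ 1107 Hz.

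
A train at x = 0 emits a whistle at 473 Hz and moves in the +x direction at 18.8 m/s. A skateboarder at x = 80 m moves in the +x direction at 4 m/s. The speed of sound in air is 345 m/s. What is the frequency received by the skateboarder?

494 Hz

The observer lies on the +x side, so the source is heading toward the observer and the observer is heading away from the source.
With source approaching and observer receding, f' = f · (v − v_o)/(v − v_s).
f' = 473 × (345 − 4)/(345 − 18.8) = 473 × 341/326.2 ≈ 494 Hz.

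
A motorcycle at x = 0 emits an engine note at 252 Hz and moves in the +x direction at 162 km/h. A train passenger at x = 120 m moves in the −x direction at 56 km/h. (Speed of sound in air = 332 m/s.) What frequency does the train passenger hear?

305 Hz

162 km/h = 45 m/s; 56 km/h = 15.56 m/s.
The observer lies on the +x side, so the source is heading toward the observer and the observer is heading toward the source.
With source approaching and observer approaching, f' = f · (v + v_o)/(v − v_s).
f' = 252 × (332 + 15.56)/(332 − 45) = 252 × 347.56/287 ≈ 305 Hz.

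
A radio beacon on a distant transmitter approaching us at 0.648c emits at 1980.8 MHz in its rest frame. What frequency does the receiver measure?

4286.0 MHz

Relativistic Doppler for frequency: f' = f₀ · √((1 + β)/(1 − β)).
f' = 1980.8 × √(1.6480/0.3520) = 1980.8 × 2.16375 ≈ 4286.0 MHz.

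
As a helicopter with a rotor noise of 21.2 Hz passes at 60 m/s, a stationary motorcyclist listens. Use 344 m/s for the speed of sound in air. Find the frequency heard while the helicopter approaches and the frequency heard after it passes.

Approaching: f₁ = f · v/(v − v_s) = 21.2 × 344/284 ≈ 25.7 Hz.
Receding: f₂ = f · v/(v + v_s) = 21.2 × 344/404 ≈ 18.1 Hz.

25.7 Hz approaching; 18.1 Hz receding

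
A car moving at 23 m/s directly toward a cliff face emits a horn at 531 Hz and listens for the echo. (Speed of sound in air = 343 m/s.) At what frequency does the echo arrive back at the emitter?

The cliff face receives the sound from a moving source: f₁ = f₀ · v/(v − v_e) = 531 × 343/320 ≈ 569 Hz.
On the return leg the car is a moving observer: f₂ = f₁ · (v + v_e)/v = 569 × 366/343 ≈ 607 Hz.
Equivalently f₂ = f₀ · (v + v_e)/(v − v_e).

607 Hz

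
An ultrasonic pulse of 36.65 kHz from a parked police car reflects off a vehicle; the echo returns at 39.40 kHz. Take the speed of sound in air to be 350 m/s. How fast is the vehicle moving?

Double Doppler shift off a moving reflector: f₂ = f₀ · (v + u)/(v − u) (u > 0 toward emitter).
Rearranging, u = v · (f₂ − f₀)/(f₂ + f₀) = 350 × 2.75/76.05 ≈ 12.7 m/s.
So the vehicle is moving at 12.7 m/s toward the emitter.

12.7 m/s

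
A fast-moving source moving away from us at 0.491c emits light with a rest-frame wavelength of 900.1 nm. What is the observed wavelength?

Relativistic Doppler for wavelength: λ' = λ₀ · √((1 + β)/(1 − β)).
λ' = 900.1 × √(1.4910/0.5090) = 900.1 × 1.71151 ≈ 1540.5 nm.

1540.5 nm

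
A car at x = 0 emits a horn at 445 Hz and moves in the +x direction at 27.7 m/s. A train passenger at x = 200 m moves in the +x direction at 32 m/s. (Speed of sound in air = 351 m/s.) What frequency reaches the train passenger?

439 Hz

The observer lies on the +x side, so the source is heading toward the observer and the observer is heading away from the source.
Both move, so f' = f · (v − v_o)/(v − v_s).
f' = 445 × (351 − 32)/(351 − 27.7) = 445 × 319/323.3 ≈ 439 Hz.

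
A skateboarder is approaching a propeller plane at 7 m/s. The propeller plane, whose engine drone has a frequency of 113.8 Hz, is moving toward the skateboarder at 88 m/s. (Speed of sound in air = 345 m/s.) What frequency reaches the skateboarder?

156 Hz

With source approaching and observer approaching, f' = f · (v + v_o)/(v − v_s).
f' = 113.8 × (345 + 7)/(345 − 88) = 113.8 × 352/257 ≈ 156 Hz.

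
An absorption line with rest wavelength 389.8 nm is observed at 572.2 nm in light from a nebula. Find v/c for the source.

λ'/λ₀ = 1.4679 > 1 (redshift), so the source is receding.
λ'/λ₀ = √((1 + β)/(1 − β)) for a receding source ⇒ β = (r² − 1)/(r² + 1) with r = λ'/λ₀.
β = (2.1548 − 1)/(2.1548 + 1) ≈ 0.366.

0.366c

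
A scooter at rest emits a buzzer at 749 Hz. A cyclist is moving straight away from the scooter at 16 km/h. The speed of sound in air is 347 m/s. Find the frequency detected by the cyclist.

16 km/h = 4.444 m/s.
Moving observer, stationary source: f' = f · (v − v_o)/v.
f' = 749 × (347 − 4.444)/347 = 749 × 342.56/347 ≈ 739 Hz.

739 Hz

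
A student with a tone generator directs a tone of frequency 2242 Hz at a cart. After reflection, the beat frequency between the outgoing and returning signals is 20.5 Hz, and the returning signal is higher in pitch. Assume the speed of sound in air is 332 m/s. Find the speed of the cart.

Double Doppler shift off a moving reflector: f₂ = f₀ · (v + u)/(v − u) (u > 0 toward emitter).
Returning signal is higher, so f₂ = f₀ + Δf = 2242 + 20.5 = 2262.5 Hz.
Rearranging, u = v · (f₂ − f₀)/(f₂ + f₀) = 332 × 20.5/4504.5 ≈ 1.51 m/s.
So the cart is moving at 1.51 m/s toward the emitter.

1.51 m/s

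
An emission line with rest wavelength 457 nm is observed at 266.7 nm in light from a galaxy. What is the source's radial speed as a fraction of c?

λ'/λ₀ = 0.5836 < 1 (blueshift), so the source is approaching.
λ'/λ₀ = √((1 − β)/(1 + β)) for an approaching source ⇒ β = (1 − r²)/(1 + r²) with r = λ'/λ₀.
β = (1 − 0.3406)/(1 + 0.3406) ≈ 0.492.

0.492c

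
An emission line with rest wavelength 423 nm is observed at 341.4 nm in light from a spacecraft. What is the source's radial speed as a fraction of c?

λ'/λ₀ = 0.8071 < 1 (blueshift), so the source is approaching.
λ'/λ₀ = √((1 − β)/(1 + β)) for an approaching source ⇒ β = (1 − r²)/(1 + r²) with r = λ'/λ₀.
β = (1 − 0.6514)/(1 + 0.6514) ≈ 0.211.

0.211c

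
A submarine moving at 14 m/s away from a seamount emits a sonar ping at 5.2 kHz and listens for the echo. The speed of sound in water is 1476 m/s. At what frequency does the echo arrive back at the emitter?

The seamount receives the sound from a moving source: f₁ = f₀ · v/(v + v_e) = 5.2 × 1476/1490 ≈ 5.15 kHz.
On the return leg the submarine is a moving observer: f₂ = f₁ · (v − v_e)/v = 5.15 × 1462/1476 ≈ 5.10 kHz.

5.10 kHz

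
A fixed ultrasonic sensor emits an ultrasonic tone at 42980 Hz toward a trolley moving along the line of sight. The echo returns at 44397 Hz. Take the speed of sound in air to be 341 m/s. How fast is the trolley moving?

Double Doppler shift off a moving reflector: f₂ = f₀ · (v + u)/(v − u) (u > 0 toward emitter).
Rearranging, u = v · (f₂ − f₀)/(f₂ + f₀) = 341 × 1417/87377 ≈ 5.5 m/s.
So the trolley is moving at 5.5 m/s toward the emitter.

5.5 m/s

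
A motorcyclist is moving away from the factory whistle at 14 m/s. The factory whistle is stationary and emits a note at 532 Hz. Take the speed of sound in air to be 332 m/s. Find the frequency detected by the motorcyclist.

Moving observer, stationary source: f' = f · (v − v_o)/v.
f' = 532 × (332 − 14)/332 = 532 × 318/332 ≈ 510 Hz.

510 Hz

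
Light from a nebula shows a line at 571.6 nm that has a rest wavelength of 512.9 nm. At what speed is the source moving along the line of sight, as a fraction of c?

0.108c

λ'/λ₀ = 1.1144 > 1 (redshift), so the source is receding.
λ'/λ₀ = √((1 + β)/(1 − β)) for a receding source ⇒ β = (r² − 1)/(r² + 1) with r = λ'/λ₀.
β = (1.2420 − 1)/(1.2420 + 1) ≈ 0.108.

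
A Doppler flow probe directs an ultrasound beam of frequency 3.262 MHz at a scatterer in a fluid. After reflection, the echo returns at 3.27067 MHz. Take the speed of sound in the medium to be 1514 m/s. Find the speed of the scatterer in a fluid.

2.01 m/s

Double Doppler shift off a moving reflector: f₂ = f₀ · (v + u)/(v − u) (u > 0 toward emitter).
Rearranging, u = v · (f₂ − f₀)/(f₂ + f₀) = 1514 × 0.00867/6.53267 ≈ 2.01 m/s.
So the scatterer in a fluid is moving at 2.01 m/s toward the emitter.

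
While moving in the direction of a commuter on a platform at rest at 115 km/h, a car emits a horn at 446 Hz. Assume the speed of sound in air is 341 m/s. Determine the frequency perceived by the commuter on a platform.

115 km/h = 31.94 m/s.
With the source moving toward a stationary observer, f' = f · v/(v − v_s).
f' = 446 × 341/(341 − 31.94) = 446 × 341/309.1 ≈ 492 Hz.

492 Hz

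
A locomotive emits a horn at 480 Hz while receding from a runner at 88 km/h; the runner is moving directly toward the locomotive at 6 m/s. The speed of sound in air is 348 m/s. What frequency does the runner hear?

88 km/h = 24.44 m/s.
With source receding and observer approaching, f' = f · (v + v_o)/(v + v_s).
f' = 480 × (348 + 6)/(348 + 24.44) = 480 × 354/372.44 ≈ 456 Hz.

456 Hz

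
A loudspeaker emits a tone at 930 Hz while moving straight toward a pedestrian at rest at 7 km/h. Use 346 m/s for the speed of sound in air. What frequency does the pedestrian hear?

935 Hz

7 km/h = 1.944 m/s.
Moving source, stationary observer: f' = f · v/(v − v_s) since the source is approaching.
f' = 930 × 346/(346 − 1.944) = 930 × 346/344.1 ≈ 935 Hz.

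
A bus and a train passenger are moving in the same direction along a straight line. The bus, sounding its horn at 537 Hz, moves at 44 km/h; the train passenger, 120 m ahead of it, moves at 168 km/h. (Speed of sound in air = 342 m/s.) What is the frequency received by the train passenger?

44 km/h = 12.22 m/s; 168 km/h = 46.67 m/s.
The train passenger is ahead, so the bus is moving toward it while the train passenger is moving away from the bus.
General Doppler shift: f' = f · (v − v_o)/(v − v_s).
f' = 537 × (342 − 46.67)/(342 − 12.22) = 537 × 295.33/329.78 ≈ 481 Hz.

481 Hz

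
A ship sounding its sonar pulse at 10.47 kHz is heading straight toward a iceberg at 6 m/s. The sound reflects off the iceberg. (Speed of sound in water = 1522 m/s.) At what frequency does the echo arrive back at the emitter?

The iceberg receives the sound from a moving source: f₁ = f₀ · v/(v − v_e) = 10.47 × 1522/1516 ≈ 10.51 kHz.
On the return leg the ship is a moving observer: f₂ = f₁ · (v + v_e)/v = 10.51 × 1528/1522 ≈ 10.55 kHz.
Equivalently f₂ = f₀ · (v + v_e)/(v − v_e).

10.55 kHz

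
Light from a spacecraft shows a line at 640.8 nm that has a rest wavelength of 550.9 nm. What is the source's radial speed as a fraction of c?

λ'/λ₀ = 1.1632 > 1 (redshift), so the source is receding.
λ'/λ₀ = √((1 + β)/(1 − β)) for a receding source ⇒ β = (r² − 1)/(r² + 1) with r = λ'/λ₀.
β = (1.3530 − 1)/(1.3530 + 1) ≈ 0.150.

0.150c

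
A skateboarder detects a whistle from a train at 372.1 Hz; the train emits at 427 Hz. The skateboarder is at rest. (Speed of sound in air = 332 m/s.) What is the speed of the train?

f' < f, so the train is receding.
f' = f · v/(v + v_s) ⇒ v_s = v · |1 − f/f'|.
v_s = 332 × |1 − 427/372.1| = 332 × 0.1475 ≈ 49 m/s.

49 m/s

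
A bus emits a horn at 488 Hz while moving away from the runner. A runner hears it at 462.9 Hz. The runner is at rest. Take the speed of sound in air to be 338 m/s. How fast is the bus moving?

f' = f · v/(v + v_s) ⇒ v_s = v · |1 − f/f'|.
v_s = 338 × |1 − 488/462.9| = 338 × 0.05422 ≈ 18.3 m/s.

18.3 m/s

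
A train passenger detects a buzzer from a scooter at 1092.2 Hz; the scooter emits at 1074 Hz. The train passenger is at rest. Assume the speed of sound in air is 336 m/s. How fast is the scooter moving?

f' > f, so the scooter is approaching.
f' = f · v/(v − v_s) ⇒ v_s = v · |1 − f/f'|.
v_s = 336 × |1 − 1074/1092.2| = 336 × 0.01666 ≈ 5.6 m/s.

5.6 m/s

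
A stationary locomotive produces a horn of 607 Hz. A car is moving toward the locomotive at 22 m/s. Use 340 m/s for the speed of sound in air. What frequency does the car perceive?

646 Hz

Moving observer, stationary source: f' = f · (v + v_o)/v.
f' = 607 × (340 + 22)/340 = 607 × 362/340 ≈ 646 Hz.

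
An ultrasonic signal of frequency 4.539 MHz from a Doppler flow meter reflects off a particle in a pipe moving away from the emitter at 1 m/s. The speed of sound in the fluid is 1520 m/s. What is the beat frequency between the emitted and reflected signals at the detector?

5968 Hz

At the particle in a pipe (a moving observer), f₁ = f₀ · (v − u)/v = 4.539 × 1519/1520 ≈ 4.53601 MHz.
The reflection then acts as a moving source: f₂ = f₁ · v/(v + u) ≈ 4.53303 MHz.
Beat frequency (with f₀ = 4539000 Hz): |f₂ − f₀| = 2u·f₀/(v + u) = 2 × 1 × 4539000/1521 ≈ 5968 Hz.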